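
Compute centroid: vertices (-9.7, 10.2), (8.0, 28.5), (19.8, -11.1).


Centroid = ((x_A+x_B+x_C)/3, (y_A+y_B+y_C)/3)
= (((-9.7)+8+19.8)/3, (10.2+28.5+(-11.1))/3)
= (6.0333, 9.2)

(6.0333, 9.2)


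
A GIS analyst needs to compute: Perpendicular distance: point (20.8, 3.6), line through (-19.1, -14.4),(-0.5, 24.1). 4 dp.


|cross product| = 1201.35
|line direction| = sqrt(1828.21) = 42.7576
Distance = 1201.35/sqrt(1828.21) = 28.0968

28.0968


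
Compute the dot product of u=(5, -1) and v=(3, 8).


u . v = u_x*v_x + u_y*v_y = 5*3 + (-1)*8
= 15 + (-8) = 7

7


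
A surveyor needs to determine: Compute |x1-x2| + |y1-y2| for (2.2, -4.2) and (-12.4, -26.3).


|2.2-(-12.4)| + |(-4.2)-(-26.3)| = 14.6 + 22.1 = 36.7

36.7


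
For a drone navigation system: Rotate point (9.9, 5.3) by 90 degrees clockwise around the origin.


90° CW: (x,y) -> (y, -x)
(9.9,5.3) -> (5.3, -9.9)

(5.3, -9.9)


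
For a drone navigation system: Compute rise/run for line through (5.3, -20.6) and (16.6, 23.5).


slope = (y2-y1)/(x2-x1) = (23.5-(-20.6))/(16.6-5.3) = 44.1/11.3 = 3.9027

3.9027


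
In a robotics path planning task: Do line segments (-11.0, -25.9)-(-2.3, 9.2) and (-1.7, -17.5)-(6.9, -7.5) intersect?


Cross products: d1=20.76, d2=235.62, d3=-253.35, d4=-468.21
d1*d2 < 0 and d3*d4 < 0? no

No, they don't intersect


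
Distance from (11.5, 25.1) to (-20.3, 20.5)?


dx=-31.8, dy=-4.6
d^2 = (-31.8)^2 + (-4.6)^2 = 1032.4
d = sqrt(1032.4) = 32.131

32.131


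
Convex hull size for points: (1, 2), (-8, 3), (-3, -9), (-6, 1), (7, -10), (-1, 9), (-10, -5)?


Convex hull vertices (CCW): (-10, -5), (-3, -9), (7, -10), (-1, 9), (-8, 3)
Count = 5

5


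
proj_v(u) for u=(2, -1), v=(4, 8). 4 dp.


u.v = 0, |v| = sqrt(80) = 8.9443
Scalar projection = u.v / |v| = 0 / sqrt(80) = 0

0


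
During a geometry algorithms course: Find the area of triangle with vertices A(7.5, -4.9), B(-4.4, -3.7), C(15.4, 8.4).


Area = |x_A(y_B-y_C) + x_B(y_C-y_A) + x_C(y_A-y_B)|/2
= |(-90.75) + (-58.52) + (-18.48)|/2
= 167.75/2 = 83.875

83.875


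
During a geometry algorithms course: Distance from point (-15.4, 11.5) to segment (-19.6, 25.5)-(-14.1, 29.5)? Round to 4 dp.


Project P onto AB: t = 0 (clamped to [0,1])
Closest point on segment: (-19.6, 25.5)
Distance: 14.6164

14.6164


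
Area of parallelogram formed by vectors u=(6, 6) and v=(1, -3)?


|u x v| = |6*(-3) - 6*1|
= |(-18) - 6| = 24

24


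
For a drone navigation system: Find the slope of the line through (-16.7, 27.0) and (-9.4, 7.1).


slope = (y2-y1)/(x2-x1) = (7.1-27)/((-9.4)-(-16.7)) = (-19.9)/7.3 = -2.726

-2.726


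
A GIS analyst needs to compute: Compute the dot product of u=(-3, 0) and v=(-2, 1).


u . v = u_x*v_x + u_y*v_y = (-3)*(-2) + 0*1
= 6 + 0 = 6

6


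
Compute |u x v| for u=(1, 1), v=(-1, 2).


|u x v| = |1*2 - 1*(-1)|
= |2 - (-1)| = 3

3


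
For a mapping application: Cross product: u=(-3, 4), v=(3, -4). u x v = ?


u x v = u_x*v_y - u_y*v_x = (-3)*(-4) - 4*3
= 12 - 12 = 0

0


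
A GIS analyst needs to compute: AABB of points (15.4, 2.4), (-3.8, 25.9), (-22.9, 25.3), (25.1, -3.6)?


x range: [-22.9, 25.1]
y range: [-3.6, 25.9]
Bounding box: (-22.9,-3.6) to (25.1,25.9)

(-22.9,-3.6) to (25.1,25.9)


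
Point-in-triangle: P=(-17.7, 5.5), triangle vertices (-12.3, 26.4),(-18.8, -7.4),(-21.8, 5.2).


Cross products: AB x AP = -46.67, BC x BP = -52.56, CA x CP = -84.07
All same sign? yes

Yes, inside


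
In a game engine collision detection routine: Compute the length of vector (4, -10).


|u| = sqrt(4^2 + (-10)^2) = sqrt(116) = 10.7703

10.7703


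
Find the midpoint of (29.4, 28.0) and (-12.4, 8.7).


M = ((29.4+(-12.4))/2, (28+8.7)/2)
= (8.5, 18.35)

(8.5, 18.35)


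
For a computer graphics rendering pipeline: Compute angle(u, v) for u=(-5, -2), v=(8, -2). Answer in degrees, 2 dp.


u.v = -36, |u| = sqrt(29) = 5.3852, |v| = sqrt(68) = 8.2462
cos(theta) = u.v/(|u||v|) = -36/sqrt(1972) = -0.810679
theta = acos(-0.810679) = 144.16 degrees

144.16 degrees


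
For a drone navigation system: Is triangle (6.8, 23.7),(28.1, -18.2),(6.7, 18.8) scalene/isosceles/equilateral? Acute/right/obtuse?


Side lengths squared: AB^2=2209.3, BC^2=1826.96, CA^2=24.02
Sorted: [24.02, 1826.96, 2209.3]
By sides: Scalene, By angles: Obtuse

Scalene, Obtuse


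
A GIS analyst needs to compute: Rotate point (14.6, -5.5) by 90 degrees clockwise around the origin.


90° CW: (x,y) -> (y, -x)
(14.6,-5.5) -> (-5.5, -14.6)

(-5.5, -14.6)


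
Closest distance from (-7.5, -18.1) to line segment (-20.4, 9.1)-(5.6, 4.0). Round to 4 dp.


Project P onto AB: t = 0.6754 (clamped to [0,1])
Closest point on segment: (-2.8403, 5.6556)
Distance: 24.2083

24.2083


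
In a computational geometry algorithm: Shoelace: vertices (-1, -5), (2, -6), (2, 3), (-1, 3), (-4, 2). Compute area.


Shoelace sum: ((-1)*(-6) - 2*(-5)) + (2*3 - 2*(-6)) + (2*3 - (-1)*3) + ((-1)*2 - (-4)*3) + ((-4)*(-5) - (-1)*2)
= 75
Area = |75|/2 = 37.5

37.5


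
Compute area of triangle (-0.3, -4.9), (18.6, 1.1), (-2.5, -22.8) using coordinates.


Area = |x_A(y_B-y_C) + x_B(y_C-y_A) + x_C(y_A-y_B)|/2
= |(-7.17) + (-332.94) + 15|/2
= 325.11/2 = 162.555

162.555


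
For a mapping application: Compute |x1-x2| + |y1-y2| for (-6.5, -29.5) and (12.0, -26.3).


|(-6.5)-12| + |(-29.5)-(-26.3)| = 18.5 + 3.2 = 21.7

21.7


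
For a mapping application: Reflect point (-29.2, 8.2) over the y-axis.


Reflection over y-axis: (x,y) -> (-x,y)
(-29.2, 8.2) -> (29.2, 8.2)

(29.2, 8.2)


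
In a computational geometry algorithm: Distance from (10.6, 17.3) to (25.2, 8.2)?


dx=14.6, dy=-9.1
d^2 = 14.6^2 + (-9.1)^2 = 295.97
d = sqrt(295.97) = 17.2038

17.2038


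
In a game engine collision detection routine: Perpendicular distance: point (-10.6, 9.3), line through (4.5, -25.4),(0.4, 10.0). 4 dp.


|cross product| = 392.27
|line direction| = sqrt(1269.97) = 35.6366
Distance = 392.27/sqrt(1269.97) = 11.0075

11.0075


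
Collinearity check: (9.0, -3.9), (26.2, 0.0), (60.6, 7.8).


Cross product: (26.2-9)*(7.8-(-3.9)) - (0-(-3.9))*(60.6-9)
= 0

Yes, collinear


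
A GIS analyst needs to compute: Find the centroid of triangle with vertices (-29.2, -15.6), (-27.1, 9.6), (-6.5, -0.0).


Centroid = ((x_A+x_B+x_C)/3, (y_A+y_B+y_C)/3)
= (((-29.2)+(-27.1)+(-6.5))/3, ((-15.6)+9.6+0)/3)
= (-20.9333, -2)

(-20.9333, -2)


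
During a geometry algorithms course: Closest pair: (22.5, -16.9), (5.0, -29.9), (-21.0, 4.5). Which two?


d(P0,P1) = 21.8002, d(P0,P2) = 48.479, d(P1,P2) = 43.1203
Closest: P0 and P1

Closest pair: (22.5, -16.9) and (5.0, -29.9), distance = 21.8002


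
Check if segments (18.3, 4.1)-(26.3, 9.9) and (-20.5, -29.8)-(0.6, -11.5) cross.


Cross products: d1=5.25, d2=-18.77, d3=-46.16, d4=-22.14
d1*d2 < 0 and d3*d4 < 0? no

No, they don't intersect


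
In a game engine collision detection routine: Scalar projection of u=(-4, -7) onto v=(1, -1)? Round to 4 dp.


u.v = 3, |v| = sqrt(2) = 1.4142
Scalar projection = u.v / |v| = 3 / sqrt(2) = 2.1213

2.1213


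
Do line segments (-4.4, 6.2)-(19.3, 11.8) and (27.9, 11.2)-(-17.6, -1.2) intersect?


Cross products: d1=-173.02, d2=-133.94, d3=-62.38, d4=-101.46
d1*d2 < 0 and d3*d4 < 0? no

No, they don't intersect


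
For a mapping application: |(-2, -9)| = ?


|u| = sqrt((-2)^2 + (-9)^2) = sqrt(85) = 9.2195

9.2195


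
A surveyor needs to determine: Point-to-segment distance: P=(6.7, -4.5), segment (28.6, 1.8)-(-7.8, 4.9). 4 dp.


Project P onto AB: t = 0.5827 (clamped to [0,1])
Closest point on segment: (7.3904, 3.6063)
Distance: 8.1357

8.1357


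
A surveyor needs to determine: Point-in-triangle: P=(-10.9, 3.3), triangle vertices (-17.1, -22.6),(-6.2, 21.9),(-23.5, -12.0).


Cross products: AB x AP = 6.41, BC x BP = 162.45, CA x CP = 231.48
All same sign? yes

Yes, inside


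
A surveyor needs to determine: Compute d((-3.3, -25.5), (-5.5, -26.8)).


dx=-2.2, dy=-1.3
d^2 = (-2.2)^2 + (-1.3)^2 = 6.53
d = sqrt(6.53) = 2.5554

2.5554


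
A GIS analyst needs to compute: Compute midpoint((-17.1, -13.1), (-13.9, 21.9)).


M = (((-17.1)+(-13.9))/2, ((-13.1)+21.9)/2)
= (-15.5, 4.4)

(-15.5, 4.4)


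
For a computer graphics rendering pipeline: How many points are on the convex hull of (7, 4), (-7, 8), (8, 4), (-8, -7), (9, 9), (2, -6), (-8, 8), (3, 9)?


Convex hull vertices (CCW): (-8, -7), (2, -6), (8, 4), (9, 9), (3, 9), (-8, 8)
Count = 6

6


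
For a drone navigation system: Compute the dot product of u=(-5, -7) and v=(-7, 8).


u . v = u_x*v_x + u_y*v_y = (-5)*(-7) + (-7)*8
= 35 + (-56) = -21

-21


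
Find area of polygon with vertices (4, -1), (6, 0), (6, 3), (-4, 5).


Shoelace sum: (4*0 - 6*(-1)) + (6*3 - 6*0) + (6*5 - (-4)*3) + ((-4)*(-1) - 4*5)
= 50
Area = |50|/2 = 25

25


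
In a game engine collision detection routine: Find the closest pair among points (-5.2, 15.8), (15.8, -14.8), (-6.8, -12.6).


d(P0,P1) = 37.1128, d(P0,P2) = 28.445, d(P1,P2) = 22.7068
Closest: P1 and P2

Closest pair: (15.8, -14.8) and (-6.8, -12.6), distance = 22.7068


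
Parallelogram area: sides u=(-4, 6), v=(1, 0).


|u x v| = |(-4)*0 - 6*1|
= |0 - 6| = 6

6


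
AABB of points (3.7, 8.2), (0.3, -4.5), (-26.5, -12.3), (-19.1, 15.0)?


x range: [-26.5, 3.7]
y range: [-12.3, 15]
Bounding box: (-26.5,-12.3) to (3.7,15)

(-26.5,-12.3) to (3.7,15)


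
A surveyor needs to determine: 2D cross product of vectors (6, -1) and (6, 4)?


u x v = u_x*v_y - u_y*v_x = 6*4 - (-1)*6
= 24 - (-6) = 30

30


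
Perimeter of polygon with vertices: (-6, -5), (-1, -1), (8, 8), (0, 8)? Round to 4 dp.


Sides: (-6, -5)->(-1, -1): sqrt(41) = 6.403124, (-1, -1)->(8, 8): sqrt(162) = 12.727922, (8, 8)->(0, 8): sqrt(64) = 8, (0, 8)->(-6, -5): sqrt(205) = 14.317821
Sum = 41.448867
Perimeter = 41.4489

41.4489


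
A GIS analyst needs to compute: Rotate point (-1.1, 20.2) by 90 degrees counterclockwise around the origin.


90° CCW: (x,y) -> (-y, x)
(-1.1,20.2) -> (-20.2, -1.1)

(-20.2, -1.1)


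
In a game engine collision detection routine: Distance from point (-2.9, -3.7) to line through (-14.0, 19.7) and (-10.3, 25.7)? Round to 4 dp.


|cross product| = 153.18
|line direction| = sqrt(49.69) = 7.0491
Distance = 153.18/sqrt(49.69) = 21.7304

21.7304


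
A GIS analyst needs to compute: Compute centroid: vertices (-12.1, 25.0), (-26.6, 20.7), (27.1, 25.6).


Centroid = ((x_A+x_B+x_C)/3, (y_A+y_B+y_C)/3)
= (((-12.1)+(-26.6)+27.1)/3, (25+20.7+25.6)/3)
= (-3.8667, 23.7667)

(-3.8667, 23.7667)


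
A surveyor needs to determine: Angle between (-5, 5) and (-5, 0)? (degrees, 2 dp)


u.v = 25, |u| = sqrt(50) = 7.0711, |v| = sqrt(25) = 5
cos(theta) = u.v/(|u||v|) = 25/sqrt(1250) = 0.707107
theta = acos(0.707107) = 45 degrees

45 degrees


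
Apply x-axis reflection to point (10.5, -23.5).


Reflection over x-axis: (x,y) -> (x,-y)
(10.5, -23.5) -> (10.5, 23.5)

(10.5, 23.5)


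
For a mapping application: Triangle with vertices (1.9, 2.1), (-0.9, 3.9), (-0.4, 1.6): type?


Side lengths squared: AB^2=11.08, BC^2=5.54, CA^2=5.54
Sorted: [5.54, 5.54, 11.08]
By sides: Isosceles, By angles: Right

Isosceles, Right


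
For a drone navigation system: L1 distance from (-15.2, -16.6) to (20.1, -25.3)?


|(-15.2)-20.1| + |(-16.6)-(-25.3)| = 35.3 + 8.7 = 44

44


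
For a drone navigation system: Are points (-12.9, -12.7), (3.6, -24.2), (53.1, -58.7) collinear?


Cross product: (3.6-(-12.9))*((-58.7)-(-12.7)) - ((-24.2)-(-12.7))*(53.1-(-12.9))
= 0

Yes, collinear


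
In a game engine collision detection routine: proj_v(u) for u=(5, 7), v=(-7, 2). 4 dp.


u.v = -21, |v| = sqrt(53) = 7.2801
Scalar projection = u.v / |v| = -21 / sqrt(53) = -2.8846

-2.8846


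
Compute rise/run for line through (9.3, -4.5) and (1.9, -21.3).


slope = (y2-y1)/(x2-x1) = ((-21.3)-(-4.5))/(1.9-9.3) = (-16.8)/(-7.4) = 2.2703

2.2703


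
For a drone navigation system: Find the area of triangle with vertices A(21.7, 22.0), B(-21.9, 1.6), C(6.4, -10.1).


Area = |x_A(y_B-y_C) + x_B(y_C-y_A) + x_C(y_A-y_B)|/2
= |253.89 + 702.99 + 130.56|/2
= 1087.44/2 = 543.72

543.72


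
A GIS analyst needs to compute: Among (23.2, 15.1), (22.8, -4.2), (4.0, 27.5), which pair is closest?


d(P0,P1) = 19.3041, d(P0,P2) = 22.8561, d(P1,P2) = 36.8555
Closest: P0 and P1

Closest pair: (23.2, 15.1) and (22.8, -4.2), distance = 19.3041


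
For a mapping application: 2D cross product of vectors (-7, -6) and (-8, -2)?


u x v = u_x*v_y - u_y*v_x = (-7)*(-2) - (-6)*(-8)
= 14 - 48 = -34

-34


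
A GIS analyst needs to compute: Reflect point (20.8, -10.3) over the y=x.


Reflection over y=x: (x,y) -> (y,x)
(20.8, -10.3) -> (-10.3, 20.8)

(-10.3, 20.8)


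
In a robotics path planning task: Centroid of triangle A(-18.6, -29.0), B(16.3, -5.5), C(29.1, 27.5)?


Centroid = ((x_A+x_B+x_C)/3, (y_A+y_B+y_C)/3)
= (((-18.6)+16.3+29.1)/3, ((-29)+(-5.5)+27.5)/3)
= (8.9333, -2.3333)

(8.9333, -2.3333)


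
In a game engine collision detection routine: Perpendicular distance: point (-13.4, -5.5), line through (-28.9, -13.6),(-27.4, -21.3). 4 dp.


|cross product| = 131.5
|line direction| = sqrt(61.54) = 7.8447
Distance = 131.5/sqrt(61.54) = 16.7628

16.7628


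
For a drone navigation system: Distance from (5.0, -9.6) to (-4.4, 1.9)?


dx=-9.4, dy=11.5
d^2 = (-9.4)^2 + 11.5^2 = 220.61
d = sqrt(220.61) = 14.8529

14.8529


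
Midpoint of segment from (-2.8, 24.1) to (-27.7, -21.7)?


M = (((-2.8)+(-27.7))/2, (24.1+(-21.7))/2)
= (-15.25, 1.2)

(-15.25, 1.2)


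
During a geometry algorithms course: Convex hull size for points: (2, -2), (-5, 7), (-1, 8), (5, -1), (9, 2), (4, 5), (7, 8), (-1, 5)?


Convex hull vertices (CCW): (-5, 7), (2, -2), (5, -1), (9, 2), (7, 8), (-1, 8)
Count = 6

6


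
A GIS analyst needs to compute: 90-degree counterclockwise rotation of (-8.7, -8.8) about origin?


90° CCW: (x,y) -> (-y, x)
(-8.7,-8.8) -> (8.8, -8.7)

(8.8, -8.7)


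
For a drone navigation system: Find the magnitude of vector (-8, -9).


|u| = sqrt((-8)^2 + (-9)^2) = sqrt(145) = 12.0416

12.0416


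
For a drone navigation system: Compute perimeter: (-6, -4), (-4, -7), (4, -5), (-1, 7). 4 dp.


Sides: (-6, -4)->(-4, -7): sqrt(13) = 3.605551, (-4, -7)->(4, -5): sqrt(68) = 8.246211, (4, -5)->(-1, 7): sqrt(169) = 13, (-1, 7)->(-6, -4): sqrt(146) = 12.083046
Sum = 36.934808
Perimeter = 36.9348

36.9348


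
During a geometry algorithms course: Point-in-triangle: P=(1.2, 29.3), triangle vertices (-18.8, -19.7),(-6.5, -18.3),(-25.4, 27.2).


Cross products: AB x AP = 574.7, BC x BP = -1249.99, CA x CP = 1261.4
All same sign? no

No, outside


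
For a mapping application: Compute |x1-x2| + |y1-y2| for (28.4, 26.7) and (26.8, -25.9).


|28.4-26.8| + |26.7-(-25.9)| = 1.6 + 52.6 = 54.2

54.2


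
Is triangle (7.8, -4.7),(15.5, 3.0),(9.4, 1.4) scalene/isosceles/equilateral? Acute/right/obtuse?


Side lengths squared: AB^2=118.58, BC^2=39.77, CA^2=39.77
Sorted: [39.77, 39.77, 118.58]
By sides: Isosceles, By angles: Obtuse

Isosceles, Obtuse


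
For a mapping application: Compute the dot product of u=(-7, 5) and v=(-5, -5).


u . v = u_x*v_x + u_y*v_y = (-7)*(-5) + 5*(-5)
= 35 + (-25) = 10

10


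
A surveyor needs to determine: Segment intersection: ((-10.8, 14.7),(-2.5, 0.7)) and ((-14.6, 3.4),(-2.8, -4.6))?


Cross products: d1=163.74, d2=64.94, d3=-146.99, d4=-48.19
d1*d2 < 0 and d3*d4 < 0? no

No, they don't intersect


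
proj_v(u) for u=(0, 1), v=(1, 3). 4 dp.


u.v = 3, |v| = sqrt(10) = 3.1623
Scalar projection = u.v / |v| = 3 / sqrt(10) = 0.9487

0.9487


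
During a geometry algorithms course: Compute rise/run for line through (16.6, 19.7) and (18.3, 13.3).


slope = (y2-y1)/(x2-x1) = (13.3-19.7)/(18.3-16.6) = (-6.4)/1.7 = -3.7647

-3.7647


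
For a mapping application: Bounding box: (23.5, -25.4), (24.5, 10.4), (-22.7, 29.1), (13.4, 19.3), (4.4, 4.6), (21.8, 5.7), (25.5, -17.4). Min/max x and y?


x range: [-22.7, 25.5]
y range: [-25.4, 29.1]
Bounding box: (-22.7,-25.4) to (25.5,29.1)

(-22.7,-25.4) to (25.5,29.1)


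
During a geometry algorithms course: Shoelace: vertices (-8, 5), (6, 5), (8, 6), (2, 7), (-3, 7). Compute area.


Shoelace sum: ((-8)*5 - 6*5) + (6*6 - 8*5) + (8*7 - 2*6) + (2*7 - (-3)*7) + ((-3)*5 - (-8)*7)
= 46
Area = |46|/2 = 23

23


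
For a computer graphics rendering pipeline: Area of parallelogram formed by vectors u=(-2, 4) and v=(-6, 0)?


|u x v| = |(-2)*0 - 4*(-6)|
= |0 - (-24)| = 24

24


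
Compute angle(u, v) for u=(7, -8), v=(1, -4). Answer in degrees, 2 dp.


u.v = 39, |u| = sqrt(113) = 10.6301, |v| = sqrt(17) = 4.1231
cos(theta) = u.v/(|u||v|) = 39/sqrt(1921) = 0.889817
theta = acos(0.889817) = 27.15 degrees

27.15 degrees


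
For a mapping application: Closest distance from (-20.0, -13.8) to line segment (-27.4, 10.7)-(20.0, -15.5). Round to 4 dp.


Project P onto AB: t = 0.3384 (clamped to [0,1])
Closest point on segment: (-11.3588, 1.8333)
Distance: 17.8626

17.8626


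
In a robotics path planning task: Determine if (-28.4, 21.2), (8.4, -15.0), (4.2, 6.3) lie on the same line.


Cross product: (8.4-(-28.4))*(6.3-21.2) - ((-15)-21.2)*(4.2-(-28.4))
= 631.8

No, not collinear


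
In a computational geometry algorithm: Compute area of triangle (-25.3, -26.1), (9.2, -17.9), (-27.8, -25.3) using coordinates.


Area = |x_A(y_B-y_C) + x_B(y_C-y_A) + x_C(y_A-y_B)|/2
= |(-187.22) + 7.36 + 227.96|/2
= 48.1/2 = 24.05

24.05


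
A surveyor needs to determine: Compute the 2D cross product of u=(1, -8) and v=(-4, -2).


u x v = u_x*v_y - u_y*v_x = 1*(-2) - (-8)*(-4)
= (-2) - 32 = -34

-34


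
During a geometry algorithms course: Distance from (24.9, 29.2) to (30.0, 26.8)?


dx=5.1, dy=-2.4
d^2 = 5.1^2 + (-2.4)^2 = 31.77
d = sqrt(31.77) = 5.6365

5.6365


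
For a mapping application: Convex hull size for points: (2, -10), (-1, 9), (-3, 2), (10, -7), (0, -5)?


Convex hull vertices (CCW): (-3, 2), (2, -10), (10, -7), (-1, 9)
Count = 4

4


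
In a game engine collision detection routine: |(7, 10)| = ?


|u| = sqrt(7^2 + 10^2) = sqrt(149) = 12.2066

12.2066


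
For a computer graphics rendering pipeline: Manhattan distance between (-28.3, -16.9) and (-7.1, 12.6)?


|(-28.3)-(-7.1)| + |(-16.9)-12.6| = 21.2 + 29.5 = 50.7

50.7


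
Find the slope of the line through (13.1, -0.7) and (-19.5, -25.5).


slope = (y2-y1)/(x2-x1) = ((-25.5)-(-0.7))/((-19.5)-13.1) = (-24.8)/(-32.6) = 0.7607

0.7607


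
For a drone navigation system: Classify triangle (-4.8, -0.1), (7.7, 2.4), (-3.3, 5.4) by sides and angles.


Side lengths squared: AB^2=162.5, BC^2=130, CA^2=32.5
Sorted: [32.5, 130, 162.5]
By sides: Scalene, By angles: Right

Scalene, Right


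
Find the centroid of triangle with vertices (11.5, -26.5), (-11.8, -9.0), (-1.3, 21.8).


Centroid = ((x_A+x_B+x_C)/3, (y_A+y_B+y_C)/3)
= ((11.5+(-11.8)+(-1.3))/3, ((-26.5)+(-9)+21.8)/3)
= (-0.5333, -4.5667)

(-0.5333, -4.5667)


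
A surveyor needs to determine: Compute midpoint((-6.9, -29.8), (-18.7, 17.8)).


M = (((-6.9)+(-18.7))/2, ((-29.8)+17.8)/2)
= (-12.8, -6)

(-12.8, -6)


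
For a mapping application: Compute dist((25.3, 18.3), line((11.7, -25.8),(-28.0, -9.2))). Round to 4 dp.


|cross product| = 1976.53
|line direction| = sqrt(1851.65) = 43.0308
Distance = 1976.53/sqrt(1851.65) = 45.9329

45.9329


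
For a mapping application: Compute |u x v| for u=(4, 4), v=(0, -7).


|u x v| = |4*(-7) - 4*0|
= |(-28) - 0| = 28

28


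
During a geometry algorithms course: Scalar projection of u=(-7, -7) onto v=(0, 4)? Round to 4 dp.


u.v = -28, |v| = sqrt(16) = 4
Scalar projection = u.v / |v| = -28 / sqrt(16) = -7

-7


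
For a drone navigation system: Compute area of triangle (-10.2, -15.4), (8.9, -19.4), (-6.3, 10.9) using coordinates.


Area = |x_A(y_B-y_C) + x_B(y_C-y_A) + x_C(y_A-y_B)|/2
= |309.06 + 234.07 + (-25.2)|/2
= 517.93/2 = 258.965

258.965


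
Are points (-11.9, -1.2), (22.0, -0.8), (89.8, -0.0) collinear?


Cross product: (22-(-11.9))*(0-(-1.2)) - ((-0.8)-(-1.2))*(89.8-(-11.9))
= 0

Yes, collinear


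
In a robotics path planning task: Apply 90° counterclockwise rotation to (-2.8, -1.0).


90° CCW: (x,y) -> (-y, x)
(-2.8,-1) -> (1, -2.8)

(1, -2.8)


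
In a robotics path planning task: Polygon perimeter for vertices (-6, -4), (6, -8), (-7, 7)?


Sides: (-6, -4)->(6, -8): sqrt(160) = 12.649111, (6, -8)->(-7, 7): sqrt(394) = 19.849433, (-7, 7)->(-6, -4): sqrt(122) = 11.045361
Sum = 43.543905
Perimeter = 43.5439

43.5439


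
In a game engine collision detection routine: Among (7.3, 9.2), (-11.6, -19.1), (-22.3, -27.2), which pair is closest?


d(P0,P1) = 34.0309, d(P0,P2) = 46.9161, d(P1,P2) = 13.4201
Closest: P1 and P2

Closest pair: (-11.6, -19.1) and (-22.3, -27.2), distance = 13.4201


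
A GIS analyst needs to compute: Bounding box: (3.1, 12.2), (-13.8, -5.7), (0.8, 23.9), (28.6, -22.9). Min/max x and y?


x range: [-13.8, 28.6]
y range: [-22.9, 23.9]
Bounding box: (-13.8,-22.9) to (28.6,23.9)

(-13.8,-22.9) to (28.6,23.9)


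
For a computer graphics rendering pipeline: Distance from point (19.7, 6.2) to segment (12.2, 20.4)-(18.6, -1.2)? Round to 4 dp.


Project P onto AB: t = 0.6989 (clamped to [0,1])
Closest point on segment: (16.6731, 5.3032)
Distance: 3.1569

3.1569


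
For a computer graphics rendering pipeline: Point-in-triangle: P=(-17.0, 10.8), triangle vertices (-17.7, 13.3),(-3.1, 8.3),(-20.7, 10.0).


Cross products: AB x AP = -33, BC x BP = -20.37, CA x CP = -9.81
All same sign? yes

Yes, inside


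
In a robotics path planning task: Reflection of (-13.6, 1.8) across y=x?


Reflection over y=x: (x,y) -> (y,x)
(-13.6, 1.8) -> (1.8, -13.6)

(1.8, -13.6)


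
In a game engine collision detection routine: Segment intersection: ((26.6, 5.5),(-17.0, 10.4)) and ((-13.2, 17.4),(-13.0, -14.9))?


Cross products: d1=1283.16, d2=-124.14, d3=-323.82, d4=1083.48
d1*d2 < 0 and d3*d4 < 0? yes

Yes, they intersect


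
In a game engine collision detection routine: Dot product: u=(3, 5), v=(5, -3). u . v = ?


u . v = u_x*v_x + u_y*v_y = 3*5 + 5*(-3)
= 15 + (-15) = 0

0


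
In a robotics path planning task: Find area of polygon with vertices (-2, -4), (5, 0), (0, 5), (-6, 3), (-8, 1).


Shoelace sum: ((-2)*0 - 5*(-4)) + (5*5 - 0*0) + (0*3 - (-6)*5) + ((-6)*1 - (-8)*3) + ((-8)*(-4) - (-2)*1)
= 127
Area = |127|/2 = 63.5

63.5


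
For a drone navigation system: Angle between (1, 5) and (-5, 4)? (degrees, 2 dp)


u.v = 15, |u| = sqrt(26) = 5.099, |v| = sqrt(41) = 6.4031
cos(theta) = u.v/(|u||v|) = 15/sqrt(1066) = 0.459423
theta = acos(0.459423) = 62.65 degrees

62.65 degrees


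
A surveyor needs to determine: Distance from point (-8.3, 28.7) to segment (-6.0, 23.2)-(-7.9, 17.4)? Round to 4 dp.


Project P onto AB: t = 0 (clamped to [0,1])
Closest point on segment: (-6, 23.2)
Distance: 5.9615

5.9615


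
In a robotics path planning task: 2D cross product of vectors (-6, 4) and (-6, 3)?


u x v = u_x*v_y - u_y*v_x = (-6)*3 - 4*(-6)
= (-18) - (-24) = 6

6


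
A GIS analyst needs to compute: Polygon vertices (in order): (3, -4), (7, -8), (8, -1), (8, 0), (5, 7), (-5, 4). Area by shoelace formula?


Shoelace sum: (3*(-8) - 7*(-4)) + (7*(-1) - 8*(-8)) + (8*0 - 8*(-1)) + (8*7 - 5*0) + (5*4 - (-5)*7) + ((-5)*(-4) - 3*4)
= 188
Area = |188|/2 = 94

94


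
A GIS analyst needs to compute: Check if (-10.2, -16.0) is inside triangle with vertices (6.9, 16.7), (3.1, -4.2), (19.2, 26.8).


Cross products: AB x AP = -233.13, BC x BP = 222.32, CA x CP = 229.5
All same sign? no

No, outside


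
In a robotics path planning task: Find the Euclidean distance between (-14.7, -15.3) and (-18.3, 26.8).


dx=-3.6, dy=42.1
d^2 = (-3.6)^2 + 42.1^2 = 1785.37
d = sqrt(1785.37) = 42.2536

42.2536


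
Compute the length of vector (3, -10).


|u| = sqrt(3^2 + (-10)^2) = sqrt(109) = 10.4403

10.4403


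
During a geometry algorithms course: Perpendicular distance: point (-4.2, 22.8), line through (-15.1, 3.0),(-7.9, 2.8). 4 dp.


|cross product| = 144.74
|line direction| = sqrt(51.88) = 7.2028
Distance = 144.74/sqrt(51.88) = 20.095

20.095


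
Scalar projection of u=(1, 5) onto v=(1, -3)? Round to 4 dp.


u.v = -14, |v| = sqrt(10) = 3.1623
Scalar projection = u.v / |v| = -14 / sqrt(10) = -4.4272

-4.4272


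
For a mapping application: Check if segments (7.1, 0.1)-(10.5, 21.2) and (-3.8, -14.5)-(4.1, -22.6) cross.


Cross products: d1=203.63, d2=397.86, d3=180.35, d4=-13.88
d1*d2 < 0 and d3*d4 < 0? no

No, they don't intersect


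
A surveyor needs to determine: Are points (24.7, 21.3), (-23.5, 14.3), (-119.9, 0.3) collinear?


Cross product: ((-23.5)-24.7)*(0.3-21.3) - (14.3-21.3)*((-119.9)-24.7)
= 0

Yes, collinear


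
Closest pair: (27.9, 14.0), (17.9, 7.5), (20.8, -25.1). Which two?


d(P0,P1) = 11.9269, d(P0,P2) = 39.7394, d(P1,P2) = 32.7287
Closest: P0 and P1

Closest pair: (27.9, 14.0) and (17.9, 7.5), distance = 11.9269


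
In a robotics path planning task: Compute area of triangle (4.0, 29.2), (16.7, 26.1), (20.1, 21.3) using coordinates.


Area = |x_A(y_B-y_C) + x_B(y_C-y_A) + x_C(y_A-y_B)|/2
= |19.2 + (-131.93) + 62.31|/2
= 50.42/2 = 25.21

25.21


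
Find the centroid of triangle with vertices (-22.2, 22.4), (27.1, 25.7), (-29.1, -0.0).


Centroid = ((x_A+x_B+x_C)/3, (y_A+y_B+y_C)/3)
= (((-22.2)+27.1+(-29.1))/3, (22.4+25.7+0)/3)
= (-8.0667, 16.0333)

(-8.0667, 16.0333)


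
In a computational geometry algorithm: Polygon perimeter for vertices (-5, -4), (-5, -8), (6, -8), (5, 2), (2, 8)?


Sides: (-5, -4)->(-5, -8): sqrt(16) = 4, (-5, -8)->(6, -8): sqrt(121) = 11, (6, -8)->(5, 2): sqrt(101) = 10.049876, (5, 2)->(2, 8): sqrt(45) = 6.708204, (2, 8)->(-5, -4): sqrt(193) = 13.892444
Sum = 45.650524
Perimeter = 45.6505

45.6505


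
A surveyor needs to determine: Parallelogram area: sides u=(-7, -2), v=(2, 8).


|u x v| = |(-7)*8 - (-2)*2|
= |(-56) - (-4)| = 52

52


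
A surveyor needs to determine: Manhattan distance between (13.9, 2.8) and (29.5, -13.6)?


|13.9-29.5| + |2.8-(-13.6)| = 15.6 + 16.4 = 32

32


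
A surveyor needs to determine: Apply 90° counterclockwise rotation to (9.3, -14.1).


90° CCW: (x,y) -> (-y, x)
(9.3,-14.1) -> (14.1, 9.3)

(14.1, 9.3)


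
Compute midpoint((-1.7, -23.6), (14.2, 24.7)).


M = (((-1.7)+14.2)/2, ((-23.6)+24.7)/2)
= (6.25, 0.55)

(6.25, 0.55)


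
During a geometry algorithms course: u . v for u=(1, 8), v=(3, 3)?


u . v = u_x*v_x + u_y*v_y = 1*3 + 8*3
= 3 + 24 = 27

27


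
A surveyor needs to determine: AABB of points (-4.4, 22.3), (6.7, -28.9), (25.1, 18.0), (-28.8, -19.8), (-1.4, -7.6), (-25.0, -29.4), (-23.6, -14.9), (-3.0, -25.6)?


x range: [-28.8, 25.1]
y range: [-29.4, 22.3]
Bounding box: (-28.8,-29.4) to (25.1,22.3)

(-28.8,-29.4) to (25.1,22.3)


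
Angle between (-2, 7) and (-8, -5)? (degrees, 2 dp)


u.v = -19, |u| = sqrt(53) = 7.2801, |v| = sqrt(89) = 9.434
cos(theta) = u.v/(|u||v|) = -19/sqrt(4717) = -0.276644
theta = acos(-0.276644) = 106.06 degrees

106.06 degrees


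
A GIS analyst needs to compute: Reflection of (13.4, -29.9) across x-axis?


Reflection over x-axis: (x,y) -> (x,-y)
(13.4, -29.9) -> (13.4, 29.9)

(13.4, 29.9)


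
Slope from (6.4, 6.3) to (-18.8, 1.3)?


slope = (y2-y1)/(x2-x1) = (1.3-6.3)/((-18.8)-6.4) = (-5)/(-25.2) = 0.1984

0.1984


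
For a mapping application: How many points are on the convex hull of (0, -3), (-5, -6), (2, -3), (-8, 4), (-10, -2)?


Convex hull vertices (CCW): (-10, -2), (-5, -6), (2, -3), (-8, 4)
Count = 4

4


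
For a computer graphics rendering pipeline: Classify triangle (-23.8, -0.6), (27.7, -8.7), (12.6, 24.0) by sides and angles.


Side lengths squared: AB^2=2717.86, BC^2=1297.3, CA^2=1930.12
Sorted: [1297.3, 1930.12, 2717.86]
By sides: Scalene, By angles: Acute

Scalene, Acute


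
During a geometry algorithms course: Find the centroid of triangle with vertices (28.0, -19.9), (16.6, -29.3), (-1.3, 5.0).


Centroid = ((x_A+x_B+x_C)/3, (y_A+y_B+y_C)/3)
= ((28+16.6+(-1.3))/3, ((-19.9)+(-29.3)+5)/3)
= (14.4333, -14.7333)

(14.4333, -14.7333)


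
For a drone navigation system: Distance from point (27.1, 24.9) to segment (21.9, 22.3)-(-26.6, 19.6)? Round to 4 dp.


Project P onto AB: t = 0 (clamped to [0,1])
Closest point on segment: (21.9, 22.3)
Distance: 5.8138

5.8138


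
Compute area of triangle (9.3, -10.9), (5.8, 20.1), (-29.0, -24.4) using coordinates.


Area = |x_A(y_B-y_C) + x_B(y_C-y_A) + x_C(y_A-y_B)|/2
= |413.85 + (-78.3) + 899|/2
= 1234.55/2 = 617.275

617.275


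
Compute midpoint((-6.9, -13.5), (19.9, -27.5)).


M = (((-6.9)+19.9)/2, ((-13.5)+(-27.5))/2)
= (6.5, -20.5)

(6.5, -20.5)


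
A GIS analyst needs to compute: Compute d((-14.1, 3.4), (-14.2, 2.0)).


dx=-0.1, dy=-1.4
d^2 = (-0.1)^2 + (-1.4)^2 = 1.97
d = sqrt(1.97) = 1.4036

1.4036


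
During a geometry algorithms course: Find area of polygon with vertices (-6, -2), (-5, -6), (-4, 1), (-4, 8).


Shoelace sum: ((-6)*(-6) - (-5)*(-2)) + ((-5)*1 - (-4)*(-6)) + ((-4)*8 - (-4)*1) + ((-4)*(-2) - (-6)*8)
= 25
Area = |25|/2 = 12.5

12.5


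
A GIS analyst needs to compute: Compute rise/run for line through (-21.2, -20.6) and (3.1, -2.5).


slope = (y2-y1)/(x2-x1) = ((-2.5)-(-20.6))/(3.1-(-21.2)) = 18.1/24.3 = 0.7449

0.7449


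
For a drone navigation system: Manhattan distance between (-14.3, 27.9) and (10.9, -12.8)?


|(-14.3)-10.9| + |27.9-(-12.8)| = 25.2 + 40.7 = 65.9

65.9


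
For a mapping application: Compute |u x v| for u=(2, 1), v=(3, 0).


|u x v| = |2*0 - 1*3|
= |0 - 3| = 3

3


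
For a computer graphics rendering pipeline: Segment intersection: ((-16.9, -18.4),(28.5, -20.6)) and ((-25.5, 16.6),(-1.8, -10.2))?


Cross products: d1=-599.02, d2=565.56, d3=1570.08, d4=405.5
d1*d2 < 0 and d3*d4 < 0? no

No, they don't intersect


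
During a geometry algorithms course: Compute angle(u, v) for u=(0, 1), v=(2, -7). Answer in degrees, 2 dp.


u.v = -7, |u| = sqrt(1) = 1, |v| = sqrt(53) = 7.2801
cos(theta) = u.v/(|u||v|) = -7/sqrt(53) = -0.961524
theta = acos(-0.961524) = 164.05 degrees

164.05 degrees


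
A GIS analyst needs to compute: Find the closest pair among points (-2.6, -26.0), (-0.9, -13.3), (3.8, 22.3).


d(P0,P1) = 12.8133, d(P0,P2) = 48.7222, d(P1,P2) = 35.9089
Closest: P0 and P1

Closest pair: (-2.6, -26.0) and (-0.9, -13.3), distance = 12.8133


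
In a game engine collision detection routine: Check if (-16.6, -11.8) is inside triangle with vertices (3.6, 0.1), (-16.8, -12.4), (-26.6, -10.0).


Cross products: AB x AP = -9.74, BC x BP = -6.36, CA x CP = -155.36
All same sign? yes

Yes, inside


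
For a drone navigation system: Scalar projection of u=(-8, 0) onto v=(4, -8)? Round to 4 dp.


u.v = -32, |v| = sqrt(80) = 8.9443
Scalar projection = u.v / |v| = -32 / sqrt(80) = -3.5777

-3.5777


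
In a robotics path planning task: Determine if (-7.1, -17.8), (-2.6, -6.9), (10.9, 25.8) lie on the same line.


Cross product: ((-2.6)-(-7.1))*(25.8-(-17.8)) - ((-6.9)-(-17.8))*(10.9-(-7.1))
= 0

Yes, collinear


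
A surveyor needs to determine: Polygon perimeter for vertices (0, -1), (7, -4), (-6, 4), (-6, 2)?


Sides: (0, -1)->(7, -4): sqrt(58) = 7.615773, (7, -4)->(-6, 4): sqrt(233) = 15.264338, (-6, 4)->(-6, 2): sqrt(4) = 2, (-6, 2)->(0, -1): sqrt(45) = 6.708204
Sum = 31.588315
Perimeter = 31.5883

31.5883


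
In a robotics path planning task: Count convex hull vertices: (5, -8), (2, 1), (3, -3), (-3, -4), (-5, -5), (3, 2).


Convex hull vertices (CCW): (-5, -5), (5, -8), (3, 2)
Count = 3

3


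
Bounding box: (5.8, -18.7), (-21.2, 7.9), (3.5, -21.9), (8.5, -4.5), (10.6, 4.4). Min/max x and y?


x range: [-21.2, 10.6]
y range: [-21.9, 7.9]
Bounding box: (-21.2,-21.9) to (10.6,7.9)

(-21.2,-21.9) to (10.6,7.9)


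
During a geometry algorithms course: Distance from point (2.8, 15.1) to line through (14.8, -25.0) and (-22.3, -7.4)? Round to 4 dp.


|cross product| = 1276.51
|line direction| = sqrt(1686.17) = 41.063
Distance = 1276.51/sqrt(1686.17) = 31.0866

31.0866


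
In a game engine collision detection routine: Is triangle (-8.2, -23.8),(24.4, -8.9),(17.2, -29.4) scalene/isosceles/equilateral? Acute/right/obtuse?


Side lengths squared: AB^2=1284.77, BC^2=472.09, CA^2=676.52
Sorted: [472.09, 676.52, 1284.77]
By sides: Scalene, By angles: Obtuse

Scalene, Obtuse


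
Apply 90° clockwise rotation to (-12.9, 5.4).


90° CW: (x,y) -> (y, -x)
(-12.9,5.4) -> (5.4, 12.9)

(5.4, 12.9)


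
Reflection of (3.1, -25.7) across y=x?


Reflection over y=x: (x,y) -> (y,x)
(3.1, -25.7) -> (-25.7, 3.1)

(-25.7, 3.1)


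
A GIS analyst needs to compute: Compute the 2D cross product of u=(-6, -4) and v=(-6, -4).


u x v = u_x*v_y - u_y*v_x = (-6)*(-4) - (-4)*(-6)
= 24 - 24 = 0

0


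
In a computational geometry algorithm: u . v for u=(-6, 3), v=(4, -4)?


u . v = u_x*v_x + u_y*v_y = (-6)*4 + 3*(-4)
= (-24) + (-12) = -36

-36


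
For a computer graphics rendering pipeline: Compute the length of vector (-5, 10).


|u| = sqrt((-5)^2 + 10^2) = sqrt(125) = 11.1803

11.1803


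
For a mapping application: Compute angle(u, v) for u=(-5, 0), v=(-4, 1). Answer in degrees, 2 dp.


u.v = 20, |u| = sqrt(25) = 5, |v| = sqrt(17) = 4.1231
cos(theta) = u.v/(|u||v|) = 20/sqrt(425) = 0.970143
theta = acos(0.970143) = 14.04 degrees

14.04 degrees


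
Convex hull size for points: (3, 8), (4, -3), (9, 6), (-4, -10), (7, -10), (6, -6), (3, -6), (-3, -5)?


Convex hull vertices (CCW): (-4, -10), (7, -10), (9, 6), (3, 8), (-3, -5)
Count = 5

5


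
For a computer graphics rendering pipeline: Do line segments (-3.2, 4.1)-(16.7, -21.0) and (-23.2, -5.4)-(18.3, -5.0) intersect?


Cross products: d1=386.25, d2=-663.36, d3=-691.05, d4=358.56
d1*d2 < 0 and d3*d4 < 0? yes

Yes, they intersect


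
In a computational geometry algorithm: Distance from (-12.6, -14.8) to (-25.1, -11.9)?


dx=-12.5, dy=2.9
d^2 = (-12.5)^2 + 2.9^2 = 164.66
d = sqrt(164.66) = 12.832

12.832


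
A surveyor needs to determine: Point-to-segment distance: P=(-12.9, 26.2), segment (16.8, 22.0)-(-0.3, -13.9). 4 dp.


Project P onto AB: t = 0.2258 (clamped to [0,1])
Closest point on segment: (12.9383, 13.8926)
Distance: 28.6197

28.6197


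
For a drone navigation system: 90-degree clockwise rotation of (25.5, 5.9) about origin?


90° CW: (x,y) -> (y, -x)
(25.5,5.9) -> (5.9, -25.5)

(5.9, -25.5)


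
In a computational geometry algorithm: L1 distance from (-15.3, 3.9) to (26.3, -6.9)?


|(-15.3)-26.3| + |3.9-(-6.9)| = 41.6 + 10.8 = 52.4

52.4


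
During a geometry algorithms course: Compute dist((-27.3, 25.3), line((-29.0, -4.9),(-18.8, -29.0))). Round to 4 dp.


|cross product| = 349.01
|line direction| = sqrt(684.85) = 26.1696
Distance = 349.01/sqrt(684.85) = 13.3364

13.3364


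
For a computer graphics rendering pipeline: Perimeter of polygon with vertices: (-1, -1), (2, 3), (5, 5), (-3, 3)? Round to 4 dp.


Sides: (-1, -1)->(2, 3): sqrt(25) = 5, (2, 3)->(5, 5): sqrt(13) = 3.605551, (5, 5)->(-3, 3): sqrt(68) = 8.246211, (-3, 3)->(-1, -1): sqrt(20) = 4.472136
Sum = 21.323898
Perimeter = 21.3239

21.3239


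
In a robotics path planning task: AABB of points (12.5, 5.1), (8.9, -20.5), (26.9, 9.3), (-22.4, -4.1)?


x range: [-22.4, 26.9]
y range: [-20.5, 9.3]
Bounding box: (-22.4,-20.5) to (26.9,9.3)

(-22.4,-20.5) to (26.9,9.3)


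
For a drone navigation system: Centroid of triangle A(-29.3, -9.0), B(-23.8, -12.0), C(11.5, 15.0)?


Centroid = ((x_A+x_B+x_C)/3, (y_A+y_B+y_C)/3)
= (((-29.3)+(-23.8)+11.5)/3, ((-9)+(-12)+15)/3)
= (-13.8667, -2)

(-13.8667, -2)


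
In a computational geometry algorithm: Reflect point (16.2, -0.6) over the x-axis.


Reflection over x-axis: (x,y) -> (x,-y)
(16.2, -0.6) -> (16.2, 0.6)

(16.2, 0.6)


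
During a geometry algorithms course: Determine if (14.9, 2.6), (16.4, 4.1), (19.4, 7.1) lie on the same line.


Cross product: (16.4-14.9)*(7.1-2.6) - (4.1-2.6)*(19.4-14.9)
= 0

Yes, collinear


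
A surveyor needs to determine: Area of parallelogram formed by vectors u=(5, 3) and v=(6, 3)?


|u x v| = |5*3 - 3*6|
= |15 - 18| = 3

3


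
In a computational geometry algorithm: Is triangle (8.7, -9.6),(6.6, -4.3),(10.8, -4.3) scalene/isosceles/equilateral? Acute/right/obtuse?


Side lengths squared: AB^2=32.5, BC^2=17.64, CA^2=32.5
Sorted: [17.64, 32.5, 32.5]
By sides: Isosceles, By angles: Acute

Isosceles, Acute


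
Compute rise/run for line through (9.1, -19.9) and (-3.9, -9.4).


slope = (y2-y1)/(x2-x1) = ((-9.4)-(-19.9))/((-3.9)-9.1) = 10.5/(-13) = -0.8077

-0.8077


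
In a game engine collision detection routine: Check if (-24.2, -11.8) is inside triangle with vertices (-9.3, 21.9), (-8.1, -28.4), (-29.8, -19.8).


Cross products: AB x AP = -789.91, BC x BP = -221.76, CA x CP = -69.52
All same sign? yes

Yes, inside


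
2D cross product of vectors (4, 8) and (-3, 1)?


u x v = u_x*v_y - u_y*v_x = 4*1 - 8*(-3)
= 4 - (-24) = 28

28


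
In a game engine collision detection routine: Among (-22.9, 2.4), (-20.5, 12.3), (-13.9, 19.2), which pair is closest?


d(P0,P1) = 10.1868, d(P0,P2) = 19.0589, d(P1,P2) = 9.5483
Closest: P1 and P2

Closest pair: (-20.5, 12.3) and (-13.9, 19.2), distance = 9.5483


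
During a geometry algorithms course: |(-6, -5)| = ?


|u| = sqrt((-6)^2 + (-5)^2) = sqrt(61) = 7.8102

7.8102


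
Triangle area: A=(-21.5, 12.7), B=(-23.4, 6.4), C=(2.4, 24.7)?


Area = |x_A(y_B-y_C) + x_B(y_C-y_A) + x_C(y_A-y_B)|/2
= |393.45 + (-280.8) + 15.12|/2
= 127.77/2 = 63.885

63.885


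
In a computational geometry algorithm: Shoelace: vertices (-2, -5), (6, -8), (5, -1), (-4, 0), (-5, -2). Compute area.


Shoelace sum: ((-2)*(-8) - 6*(-5)) + (6*(-1) - 5*(-8)) + (5*0 - (-4)*(-1)) + ((-4)*(-2) - (-5)*0) + ((-5)*(-5) - (-2)*(-2))
= 105
Area = |105|/2 = 52.5

52.5


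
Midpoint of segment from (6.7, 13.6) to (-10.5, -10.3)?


M = ((6.7+(-10.5))/2, (13.6+(-10.3))/2)
= (-1.9, 1.65)

(-1.9, 1.65)


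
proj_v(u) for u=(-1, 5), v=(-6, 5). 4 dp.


u.v = 31, |v| = sqrt(61) = 7.8102
Scalar projection = u.v / |v| = 31 / sqrt(61) = 3.9691

3.9691


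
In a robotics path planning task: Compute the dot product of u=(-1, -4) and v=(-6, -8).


u . v = u_x*v_x + u_y*v_y = (-1)*(-6) + (-4)*(-8)
= 6 + 32 = 38

38


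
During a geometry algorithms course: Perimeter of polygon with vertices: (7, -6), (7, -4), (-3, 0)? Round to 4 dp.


Sides: (7, -6)->(7, -4): sqrt(4) = 2, (7, -4)->(-3, 0): sqrt(116) = 10.77033, (-3, 0)->(7, -6): sqrt(136) = 11.661904
Sum = 24.432234
Perimeter = 24.4322

24.4322


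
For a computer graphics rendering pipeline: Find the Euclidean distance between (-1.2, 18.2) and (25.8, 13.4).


dx=27, dy=-4.8
d^2 = 27^2 + (-4.8)^2 = 752.04
d = sqrt(752.04) = 27.4233

27.4233


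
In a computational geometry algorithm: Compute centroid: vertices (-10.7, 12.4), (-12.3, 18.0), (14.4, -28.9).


Centroid = ((x_A+x_B+x_C)/3, (y_A+y_B+y_C)/3)
= (((-10.7)+(-12.3)+14.4)/3, (12.4+18+(-28.9))/3)
= (-2.8667, 0.5)

(-2.8667, 0.5)


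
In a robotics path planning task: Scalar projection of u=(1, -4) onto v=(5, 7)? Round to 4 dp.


u.v = -23, |v| = sqrt(74) = 8.6023
Scalar projection = u.v / |v| = -23 / sqrt(74) = -2.6737

-2.6737
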